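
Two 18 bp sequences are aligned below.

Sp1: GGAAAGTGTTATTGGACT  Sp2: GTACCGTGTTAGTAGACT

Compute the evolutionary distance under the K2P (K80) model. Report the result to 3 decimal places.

Of 18 sites, 1 differences are transitions and 4 are transversions, so P = 1/18 ≈ 0.055556 and Q = 4/18 ≈ 0.222222.
Under the Kimura two-parameter model, d = −½ ln(1 − 2P − Q) − ¼ ln(1 − 2Q).
1 − 2P − Q = 0.666666, giving −½ ln(0.666666) = 0.202733.
1 − 2Q = 0.555556, giving −¼ ln(0.555556) = 0.146946.
d = 0.202733 + 0.146946 = 0.349679.

0.350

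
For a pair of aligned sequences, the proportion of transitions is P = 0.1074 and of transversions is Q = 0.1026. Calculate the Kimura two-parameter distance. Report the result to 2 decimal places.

0.25

Under the Kimura two-parameter model, d = −½ ln(1 − 2P − Q) − ¼ ln(1 − 2Q).
1 − 2P − Q = 0.6826, giving −½ ln(0.6826) = 0.190923.
1 − 2Q = 0.7948, giving −¼ ln(0.7948) = 0.057416.
d = 0.190923 + 0.057416 = 0.248339.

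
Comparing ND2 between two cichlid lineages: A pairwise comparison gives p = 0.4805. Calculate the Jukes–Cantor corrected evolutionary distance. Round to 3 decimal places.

d = −(3/4) ln(1 − 4p/3) = −0.75 ln(1 − 0.640667) = −0.75 ln(0.359333)
  = −0.75 × (-1.023506) = 0.767630 substitutions/site.

0.768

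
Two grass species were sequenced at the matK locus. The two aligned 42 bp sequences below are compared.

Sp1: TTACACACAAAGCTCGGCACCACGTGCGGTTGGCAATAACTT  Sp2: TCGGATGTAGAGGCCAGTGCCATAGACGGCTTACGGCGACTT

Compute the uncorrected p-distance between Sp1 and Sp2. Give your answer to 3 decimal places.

The sequences differ at 23 of 42 positions.
p = 23/42 = 0.547619… ≈ 0.548 (to 3 d.p.).

0.548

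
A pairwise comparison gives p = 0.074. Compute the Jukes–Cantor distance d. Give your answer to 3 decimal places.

0.078

d = −(3/4) ln(1 − 4p/3) = −0.75 ln(1 − 0.098667) = −0.75 ln(0.901333)
  = −0.75 × (-0.103881) = 0.077911 substitutions/site.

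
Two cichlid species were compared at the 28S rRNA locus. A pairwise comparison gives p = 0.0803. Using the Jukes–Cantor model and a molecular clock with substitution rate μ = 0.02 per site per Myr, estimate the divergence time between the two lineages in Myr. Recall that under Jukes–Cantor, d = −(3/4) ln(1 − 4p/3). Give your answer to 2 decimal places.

d = −(3/4) ln(1 − 4p/3) = −0.75 ln(1 − 0.107067) = −0.75 ln(0.892933)
  = −0.75 × (-0.113244) = 0.084933 substitutions/site.
Under a molecular clock d = 2μt, so t = d/(2μ) = 0.084933 / (2 × 0.02) = 2.12 Myr.

2.12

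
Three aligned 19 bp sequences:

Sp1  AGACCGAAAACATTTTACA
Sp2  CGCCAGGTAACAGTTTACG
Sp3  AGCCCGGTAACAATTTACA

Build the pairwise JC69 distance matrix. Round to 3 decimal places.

d(Sp1,Sp2) = 0.507, d(Sp1,Sp3) = 0.247, d(Sp2,Sp3) = 0.247

Sp1–Sp2: 7/19 sites differ → p ≈ 0.368421, d = −0.75 ln(1 − 0.491228) = 0.506816 ≈ 0.507.
Sp1–Sp3: 4/19 sites differ → p ≈ 0.210526, d = −0.75 ln(1 − 0.280701) = 0.247109 ≈ 0.247.
Sp2–Sp3: 4/19 sites differ → p ≈ 0.210526, d = −0.75 ln(1 − 0.280701) = 0.247109 ≈ 0.247.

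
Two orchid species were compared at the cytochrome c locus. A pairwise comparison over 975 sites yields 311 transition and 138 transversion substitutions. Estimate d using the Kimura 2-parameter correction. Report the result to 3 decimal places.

0.839

P = 311/975 ≈ 0.318974 and Q = 138/975 ≈ 0.141538.
Under the Kimura two-parameter model, d = −½ ln(1 − 2P − Q) − ¼ ln(1 − 2Q).
1 − 2P − Q = 0.220514, giving −½ ln(0.220514) = 0.755897.
1 − 2Q = 0.716924, giving −¼ ln(0.716924) = 0.083196.
d = 0.755897 + 0.083196 = 0.839093.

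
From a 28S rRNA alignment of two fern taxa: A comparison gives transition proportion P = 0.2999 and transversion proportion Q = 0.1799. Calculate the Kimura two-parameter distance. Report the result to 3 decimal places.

0.868

Under the Kimura two-parameter model, d = −½ ln(1 − 2P − Q) − ¼ ln(1 − 2Q).
1 − 2P − Q = 0.2203, giving −½ ln(0.2203) = 0.756383.
1 − 2Q = 0.6402, giving −¼ ln(0.6402) = 0.111494.
d = 0.756383 + 0.111494 = 0.867877.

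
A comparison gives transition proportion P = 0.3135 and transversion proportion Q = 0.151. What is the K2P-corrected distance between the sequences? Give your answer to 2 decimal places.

Under the Kimura two-parameter model, d = −½ ln(1 − 2P − Q) − ¼ ln(1 − 2Q).
1 − 2P − Q = 0.222, giving −½ ln(0.222) = 0.752539.
1 − 2Q = 0.698, giving −¼ ln(0.698) = 0.089884.
d = 0.752539 + 0.089884 = 0.842423.

0.84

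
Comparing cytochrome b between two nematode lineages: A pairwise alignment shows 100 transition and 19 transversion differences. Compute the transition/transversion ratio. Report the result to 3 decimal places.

5.263

R = 100/19 = 5.263157… ≈ 5.263 (to 3 d.p.).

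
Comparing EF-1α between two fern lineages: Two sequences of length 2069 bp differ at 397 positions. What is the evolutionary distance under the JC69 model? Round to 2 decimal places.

p = 397/2069 ≈ 0.19188.
d = −(3/4) ln(1 − 4p/3) = −0.75 ln(1 − 0.25584) = −0.75 ln(0.74416)
  = −0.75 × (-0.295499) = 0.221624 substitutions/site.

0.22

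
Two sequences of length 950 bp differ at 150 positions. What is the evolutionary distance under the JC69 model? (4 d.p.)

p = 150/950 ≈ 0.157895.
d = −(3/4) ln(1 − 4p/3) = −0.75 ln(1 − 0.210527) = −0.75 ln(0.789473)
  = −0.75 × (-0.236390) = 0.177293 substitutions/site.

0.1773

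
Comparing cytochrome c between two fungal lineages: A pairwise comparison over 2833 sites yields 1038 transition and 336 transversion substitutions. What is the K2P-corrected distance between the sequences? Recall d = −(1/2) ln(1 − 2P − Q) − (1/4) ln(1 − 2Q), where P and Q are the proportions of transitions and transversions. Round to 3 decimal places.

P = 1038/2833 ≈ 0.366396 and Q = 336/2833 ≈ 0.118602.
Under the Kimura two-parameter model, d = −½ ln(1 − 2P − Q) − ¼ ln(1 − 2Q).
1 − 2P − Q = 0.148606, giving −½ ln(0.148606) = 0.953228.
1 − 2Q = 0.762796, giving −¼ ln(0.762796) = 0.067691.
d = 0.953228 + 0.067691 = 1.020919.

1.021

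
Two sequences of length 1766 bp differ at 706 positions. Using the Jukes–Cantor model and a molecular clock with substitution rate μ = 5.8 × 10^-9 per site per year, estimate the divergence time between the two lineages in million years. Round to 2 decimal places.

p = 706/1766 ≈ 0.399773.
d = −(3/4) ln(1 − 4p/3) = −0.75 ln(1 − 0.533031) = −0.75 ln(0.466969)
  = −0.75 × (-0.761492) = 0.571119 substitutions/site.
Under a molecular clock d = 2μt, so t = d/(2μ) = 0.571119 / (2 × 5.8 × 10^-9) = 49.23 million years.

49.23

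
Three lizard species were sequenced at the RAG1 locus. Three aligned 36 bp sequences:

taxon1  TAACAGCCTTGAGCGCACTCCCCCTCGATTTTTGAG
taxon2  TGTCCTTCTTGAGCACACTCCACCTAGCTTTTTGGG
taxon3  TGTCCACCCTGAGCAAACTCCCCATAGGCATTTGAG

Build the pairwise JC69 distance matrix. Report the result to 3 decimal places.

d(taxon1,taxon2) = 0.347, d(taxon1,taxon3) = 0.441, d(taxon2,taxon3) = 0.347

taxon1–taxon2: 10/36 sites differ → p ≈ 0.277778, d = −0.75 ln(1 − 0.370371) = 0.346968 ≈ 0.347.
taxon1–taxon3: 12/36 sites differ → p ≈ 0.333333, d = −0.75 ln(1 − 0.444444) = 0.440839 ≈ 0.441.
taxon2–taxon3: 10/36 sites differ → p ≈ 0.277778, d = −0.75 ln(1 − 0.370371) = 0.346968 ≈ 0.347.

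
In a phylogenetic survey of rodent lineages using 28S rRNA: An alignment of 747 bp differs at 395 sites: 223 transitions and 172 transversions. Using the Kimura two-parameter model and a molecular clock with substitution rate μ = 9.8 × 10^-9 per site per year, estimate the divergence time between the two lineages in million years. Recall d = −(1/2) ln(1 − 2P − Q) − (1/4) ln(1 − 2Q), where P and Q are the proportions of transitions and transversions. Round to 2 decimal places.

52.67

P = 223/747 ≈ 0.298527 and Q = 172/747 ≈ 0.230254.
Under the Kimura two-parameter model, d = −½ ln(1 − 2P − Q) − ¼ ln(1 − 2Q).
1 − 2P − Q = 0.172692, giving −½ ln(0.172692) = 0.878123.
1 − 2Q = 0.539492, giving −¼ ln(0.539492) = 0.154282.
d = 0.878123 + 0.154282 = 1.032405.
Under a molecular clock d = 2μt, so t = d/(2μ) = 1.032405 / (2 × 9.8 × 10^-9) = 52.67 million years.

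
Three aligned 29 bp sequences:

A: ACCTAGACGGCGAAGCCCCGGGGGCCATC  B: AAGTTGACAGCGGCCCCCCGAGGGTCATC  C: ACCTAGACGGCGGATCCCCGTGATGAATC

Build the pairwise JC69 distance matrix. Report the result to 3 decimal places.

d(A,B) = 0.401, d(A,C) = 0.291, d(B,C) = 0.529

A–B: 9/29 sites differ → p ≈ 0.310345, d = −0.75 ln(1 − 0.413793) = 0.400562 ≈ 0.401.
A–C: 7/29 sites differ → p ≈ 0.241379, d = −0.75 ln(1 − 0.321839) = 0.291278 ≈ 0.291.
B–C: 11/29 sites differ → p ≈ 0.37931, d = −0.75 ln(1 − 0.505747) = 0.528531 ≈ 0.529.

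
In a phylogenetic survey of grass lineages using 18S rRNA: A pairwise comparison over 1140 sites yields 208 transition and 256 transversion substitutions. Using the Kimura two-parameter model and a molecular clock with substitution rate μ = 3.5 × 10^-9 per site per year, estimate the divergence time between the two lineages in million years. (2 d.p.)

84.89

P = 208/1140 ≈ 0.182456 and Q = 256/1140 ≈ 0.224561.
Under the Kimura two-parameter model, d = −½ ln(1 − 2P − Q) − ¼ ln(1 − 2Q).
1 − 2P − Q = 0.410527, giving −½ ln(0.410527) = 0.445157.
1 − 2Q = 0.550878, giving −¼ ln(0.550878) = 0.149060.
d = 0.445157 + 0.149060 = 0.594217.
Under a molecular clock d = 2μt, so t = d/(2μ) = 0.594217 / (2 × 3.5 × 10^-9) = 84.89 million years.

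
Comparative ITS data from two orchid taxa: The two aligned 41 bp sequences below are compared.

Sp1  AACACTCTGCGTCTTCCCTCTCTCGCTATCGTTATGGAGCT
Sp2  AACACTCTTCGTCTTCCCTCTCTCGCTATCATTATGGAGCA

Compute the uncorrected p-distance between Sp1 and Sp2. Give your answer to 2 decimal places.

0.07

The sequences differ at 3 of 41 positions (sites 9, 31, 41).
p = 3/41 = 0.073170… ≈ 0.07 (to 2 d.p.).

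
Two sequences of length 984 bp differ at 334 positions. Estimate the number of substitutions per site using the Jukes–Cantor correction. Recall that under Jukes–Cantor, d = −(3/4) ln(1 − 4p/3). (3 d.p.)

p = 334/984 ≈ 0.339431.
d = −(3/4) ln(1 − 4p/3) = −0.75 ln(1 − 0.452575) = −0.75 ln(0.547425)
  = −0.75 × (-0.602530) = 0.451898 substitutions/site.

0.452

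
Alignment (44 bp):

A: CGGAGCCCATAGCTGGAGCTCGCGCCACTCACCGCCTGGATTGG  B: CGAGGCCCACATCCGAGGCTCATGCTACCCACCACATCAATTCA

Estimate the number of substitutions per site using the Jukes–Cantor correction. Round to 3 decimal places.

The sequences differ at 17 of 44 sites, so p = 17/44 ≈ 0.386364.
d = −(3/4) ln(1 − 4p/3) = −0.75 ln(1 − 0.515152) = −0.75 ln(0.484848)
  = −0.75 × (-0.723920) = 0.542940 substitutions/site.

0.543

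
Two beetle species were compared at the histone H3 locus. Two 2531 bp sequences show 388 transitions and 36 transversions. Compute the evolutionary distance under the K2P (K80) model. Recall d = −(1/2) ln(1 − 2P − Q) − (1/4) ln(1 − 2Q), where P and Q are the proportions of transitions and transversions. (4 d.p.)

0.2007

P = 388/2531 ≈ 0.153299 and Q = 36/2531 ≈ 0.014224.
Under the Kimura two-parameter model, d = −½ ln(1 − 2P − Q) − ¼ ln(1 − 2Q).
1 − 2P − Q = 0.679178, giving −½ ln(0.679178) = 0.193436.
1 − 2Q = 0.971552, giving −¼ ln(0.971552) = 0.007215.
d = 0.193436 + 0.007215 = 0.200651.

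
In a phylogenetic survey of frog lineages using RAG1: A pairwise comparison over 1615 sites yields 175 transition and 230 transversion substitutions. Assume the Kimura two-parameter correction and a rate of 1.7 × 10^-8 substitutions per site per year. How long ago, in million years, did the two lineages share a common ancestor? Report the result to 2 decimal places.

P = 175/1615 ≈ 0.108359 and Q = 230/1615 ≈ 0.142415.
Under the Kimura two-parameter model, d = −½ ln(1 − 2P − Q) − ¼ ln(1 − 2Q).
1 − 2P − Q = 0.640867, giving −½ ln(0.640867) = 0.222467.
1 − 2Q = 0.71517, giving −¼ ln(0.71517) = 0.083809.
d = 0.222467 + 0.083809 = 0.306276.
Under a molecular clock d = 2μt, so t = d/(2μ) = 0.306276 / (2 × 1.7 × 10^-8) = 9.01 million years.

9.01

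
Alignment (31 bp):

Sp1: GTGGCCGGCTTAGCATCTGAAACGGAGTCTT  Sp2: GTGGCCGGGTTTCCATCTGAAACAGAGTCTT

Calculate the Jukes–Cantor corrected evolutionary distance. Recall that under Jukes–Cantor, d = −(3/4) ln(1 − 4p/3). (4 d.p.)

0.1416

The sequences differ at 4 of 31 sites (9, 12, 13, 24), so p = 4/31 ≈ 0.129032.
d = −(3/4) ln(1 − 4p/3) = −0.75 ln(1 − 0.172043) = −0.75 ln(0.827957)
  = −0.75 × (-0.188794) = 0.141596 substitutions/site.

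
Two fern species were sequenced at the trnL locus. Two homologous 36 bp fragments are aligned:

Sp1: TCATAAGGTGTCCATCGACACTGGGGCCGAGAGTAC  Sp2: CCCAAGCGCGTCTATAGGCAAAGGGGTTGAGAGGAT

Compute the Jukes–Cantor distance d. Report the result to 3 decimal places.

The sequences differ at 15 of 36 sites, so p = 15/36 ≈ 0.416667.
d = −(3/4) ln(1 − 4p/3) = −0.75 ln(1 − 0.555556) = −0.75 ln(0.444444)
  = −0.75 × (-0.810931) = 0.608198 substitutions/site.

0.608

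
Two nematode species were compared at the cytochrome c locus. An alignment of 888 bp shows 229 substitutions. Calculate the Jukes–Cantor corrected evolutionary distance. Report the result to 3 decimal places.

p = 229/888 ≈ 0.257883.
d = −(3/4) ln(1 − 4p/3) = −0.75 ln(1 − 0.343844) = −0.75 ln(0.656156)
  = −0.75 × (-0.421357) = 0.316018 substitutions/site.

0.316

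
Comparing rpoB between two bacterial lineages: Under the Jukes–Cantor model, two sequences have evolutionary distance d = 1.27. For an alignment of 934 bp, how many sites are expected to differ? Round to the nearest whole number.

Invert JC69: p = (3/4)(1 − e^(−4d/3)) = 0.75 × (1 − e^(-1.693333)) = 0.75 × (1 − 0.183906) = 0.612071.
Expected differing sites = pL ≈ 0.612071 × 934 = 571.674314 ≈ 572.

572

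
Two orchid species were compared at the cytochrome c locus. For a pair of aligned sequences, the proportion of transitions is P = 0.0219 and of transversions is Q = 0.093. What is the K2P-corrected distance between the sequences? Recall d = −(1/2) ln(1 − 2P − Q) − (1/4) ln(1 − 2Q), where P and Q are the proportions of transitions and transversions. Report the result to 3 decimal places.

0.125

Under the Kimura two-parameter model, d = −½ ln(1 − 2P − Q) − ¼ ln(1 − 2Q).
1 − 2P − Q = 0.8632, giving −½ ln(0.8632) = 0.073554.
1 − 2Q = 0.814, giving −¼ ln(0.814) = 0.051449.
d = 0.073554 + 0.051449 = 0.125003.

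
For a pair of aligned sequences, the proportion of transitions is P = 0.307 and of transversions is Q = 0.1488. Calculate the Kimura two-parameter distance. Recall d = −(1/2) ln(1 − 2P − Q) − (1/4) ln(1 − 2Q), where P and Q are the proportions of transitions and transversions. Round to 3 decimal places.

0.808

Under the Kimura two-parameter model, d = −½ ln(1 − 2P − Q) − ¼ ln(1 − 2Q).
1 − 2P − Q = 0.2372, giving −½ ln(0.2372) = 0.719426.
1 − 2Q = 0.7024, giving −¼ ln(0.7024) = 0.088313.
d = 0.719426 + 0.088313 = 0.807739.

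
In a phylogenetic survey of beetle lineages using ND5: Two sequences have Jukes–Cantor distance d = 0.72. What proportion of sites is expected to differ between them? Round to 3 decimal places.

p = (3/4)(1 − e^(−4d/3)) = 0.75 × (1 − e^(-0.96)) = 0.75 × (1 − 0.382893) = 0.462830.

0.463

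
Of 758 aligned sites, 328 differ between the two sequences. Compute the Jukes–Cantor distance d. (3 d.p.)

p = 328/758 ≈ 0.432718.
d = −(3/4) ln(1 − 4p/3) = −0.75 ln(1 − 0.576957) = −0.75 ln(0.423043)
  = −0.75 × (-0.860281) = 0.645211 substitutions/site.

0.645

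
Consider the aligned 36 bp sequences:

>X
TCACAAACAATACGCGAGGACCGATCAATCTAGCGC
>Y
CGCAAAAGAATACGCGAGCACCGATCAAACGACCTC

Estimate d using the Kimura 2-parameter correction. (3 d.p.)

Of 36 sites, 1 differences are transitions and 9 are transversions, so P = 1/36 ≈ 0.027778 and Q = 9/36 = 0.25.
Under the Kimura two-parameter model, d = −½ ln(1 − 2P − Q) − ¼ ln(1 − 2Q).
1 − 2P − Q = 0.694444, giving −½ ln(0.694444) = 0.182322.
1 − 2Q = 0.5, giving −¼ ln(0.5) = 0.173287.
d = 0.182322 + 0.173287 = 0.355609.

0.356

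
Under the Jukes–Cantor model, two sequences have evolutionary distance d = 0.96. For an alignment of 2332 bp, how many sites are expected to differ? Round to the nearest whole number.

1263

Invert JC69: p = (3/4)(1 − e^(−4d/3)) = 0.75 × (1 − e^(-1.28)) = 0.75 × (1 − 0.278037) = 0.541472.
Expected differing sites = pL ≈ 0.541472 × 2332 = 1262.712704 ≈ 1263.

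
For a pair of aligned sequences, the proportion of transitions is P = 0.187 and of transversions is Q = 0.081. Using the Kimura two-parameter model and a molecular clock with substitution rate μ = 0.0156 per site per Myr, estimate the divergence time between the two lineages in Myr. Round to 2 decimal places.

11.14

Under the Kimura two-parameter model, d = −½ ln(1 − 2P − Q) − ¼ ln(1 − 2Q).
1 − 2P − Q = 0.545, giving −½ ln(0.545) = 0.303485.
1 − 2Q = 0.838, giving −¼ ln(0.838) = 0.044184.
d = 0.303485 + 0.044184 = 0.347669.
Under a molecular clock d = 2μt, so t = d/(2μ) = 0.347669 / (2 × 0.0156) = 11.14 Myr.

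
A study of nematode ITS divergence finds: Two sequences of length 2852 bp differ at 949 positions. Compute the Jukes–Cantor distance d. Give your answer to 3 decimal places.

p = 949/2852 ≈ 0.332749.
d = −(3/4) ln(1 − 4p/3) = −0.75 ln(1 − 0.443665) = −0.75 ln(0.556335)
  = −0.75 × (-0.586385) = 0.439789 substitutions/site.

0.440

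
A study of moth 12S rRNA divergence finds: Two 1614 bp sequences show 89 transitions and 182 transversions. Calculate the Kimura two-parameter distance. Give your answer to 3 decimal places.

P = 89/1614 ≈ 0.055143 and Q = 182/1614 ≈ 0.112763.
Under the Kimura two-parameter model, d = −½ ln(1 − 2P − Q) − ¼ ln(1 − 2Q).
1 − 2P − Q = 0.776951, giving −½ ln(0.776951) = 0.126189.
1 − 2Q = 0.774474, giving −¼ ln(0.774474) = 0.063893.
d = 0.126189 + 0.063893 = 0.190082.

0.190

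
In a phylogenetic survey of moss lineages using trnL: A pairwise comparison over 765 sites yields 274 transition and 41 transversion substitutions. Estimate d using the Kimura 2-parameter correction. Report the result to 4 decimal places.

P = 274/765 ≈ 0.35817 and Q = 41/765 ≈ 0.053595.
Under the Kimura two-parameter model, d = −½ ln(1 − 2P − Q) − ¼ ln(1 − 2Q).
1 − 2P − Q = 0.230065, giving −½ ln(0.230065) = 0.734697.
1 − 2Q = 0.89281, giving −¼ ln(0.89281) = 0.028345.
d = 0.734697 + 0.028345 = 0.763042.

0.7630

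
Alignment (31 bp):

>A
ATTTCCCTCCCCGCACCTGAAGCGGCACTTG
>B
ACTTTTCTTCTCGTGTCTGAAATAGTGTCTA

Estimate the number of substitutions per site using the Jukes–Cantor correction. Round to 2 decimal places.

The sequences differ at 16 of 31 sites, so p = 16/31 ≈ 0.516129.
d = −(3/4) ln(1 − 4p/3) = −0.75 ln(1 − 0.688172) = −0.75 ln(0.311828)
  = −0.75 × (-1.165304) = 0.873978 substitutions/site.

0.87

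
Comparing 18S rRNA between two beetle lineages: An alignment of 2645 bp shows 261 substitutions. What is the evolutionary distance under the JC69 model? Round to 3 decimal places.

p = 261/2645 ≈ 0.098677.
d = −(3/4) ln(1 − 4p/3) = −0.75 ln(1 − 0.131569) = −0.75 ln(0.868431)
  = −0.75 × (-0.141067) = 0.105800 substitutions/site.

0.106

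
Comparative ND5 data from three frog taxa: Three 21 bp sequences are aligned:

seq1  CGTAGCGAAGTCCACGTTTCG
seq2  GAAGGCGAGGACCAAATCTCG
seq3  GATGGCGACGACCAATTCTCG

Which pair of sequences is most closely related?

seq2 and seq3

seq1–seq2: 9/21 differ, p = 0.429, d = 0.635.
seq1–seq3: 8/21 differ, p = 0.381, d = 0.532.
seq2–seq3: 3/21 differ, p = 0.143, d = 0.158.
The smallest distance is between seq2 and seq3.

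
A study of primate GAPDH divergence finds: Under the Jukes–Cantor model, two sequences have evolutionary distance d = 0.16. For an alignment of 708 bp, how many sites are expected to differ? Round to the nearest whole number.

102

Invert JC69: p = (3/4)(1 − e^(−4d/3)) = 0.75 × (1 − e^(-0.213333)) = 0.75 × (1 − 0.807887) = 0.144085.
Expected differing sites = pL ≈ 0.144085 × 708 = 102.01218 ≈ 102.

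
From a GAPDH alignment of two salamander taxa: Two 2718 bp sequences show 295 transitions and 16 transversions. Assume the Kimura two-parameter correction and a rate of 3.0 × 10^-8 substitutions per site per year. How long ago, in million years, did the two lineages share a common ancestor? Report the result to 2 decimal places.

2.15

P = 295/2718 ≈ 0.108536 and Q = 16/2718 ≈ 0.005887.
Under the Kimura two-parameter model, d = −½ ln(1 − 2P − Q) − ¼ ln(1 − 2Q).
1 − 2P − Q = 0.777041, giving −½ ln(0.777041) = 0.126131.
1 − 2Q = 0.988226, giving −¼ ln(0.988226) = 0.002961.
d = 0.126131 + 0.002961 = 0.129092.
Under a molecular clock d = 2μt, so t = d/(2μ) = 0.129092 / (2 × 3.0 × 10^-8) = 2.15 million years.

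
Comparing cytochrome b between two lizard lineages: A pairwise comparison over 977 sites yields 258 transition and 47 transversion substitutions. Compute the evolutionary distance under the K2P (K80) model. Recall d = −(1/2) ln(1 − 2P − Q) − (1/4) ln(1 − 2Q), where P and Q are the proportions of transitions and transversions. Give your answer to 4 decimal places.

P = 258/977 ≈ 0.264074 and Q = 47/977 ≈ 0.048106.
Under the Kimura two-parameter model, d = −½ ln(1 − 2P − Q) − ¼ ln(1 − 2Q).
1 − 2P − Q = 0.423746, giving −½ ln(0.423746) = 0.429311.
1 − 2Q = 0.903788, giving −¼ ln(0.903788) = 0.025290.
d = 0.429311 + 0.025290 = 0.454601.

0.4546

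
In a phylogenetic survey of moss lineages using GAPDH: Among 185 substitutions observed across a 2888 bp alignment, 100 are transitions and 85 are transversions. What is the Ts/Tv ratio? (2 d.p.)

1.18

R = 100/85 = 1.176470… ≈ 1.18 (to 2 d.p.).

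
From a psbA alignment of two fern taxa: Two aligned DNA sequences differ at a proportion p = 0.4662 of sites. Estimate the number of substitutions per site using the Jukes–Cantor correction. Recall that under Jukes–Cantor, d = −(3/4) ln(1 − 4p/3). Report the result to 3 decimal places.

d = −(3/4) ln(1 − 4p/3) = −0.75 ln(1 − 0.6216) = −0.75 ln(0.3784)
  = −0.75 × (-0.971803) = 0.728852 substitutions/site.

0.729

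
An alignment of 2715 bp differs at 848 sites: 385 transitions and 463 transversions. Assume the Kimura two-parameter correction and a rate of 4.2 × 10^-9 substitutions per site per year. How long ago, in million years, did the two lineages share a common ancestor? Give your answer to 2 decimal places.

48.45

P = 385/2715 ≈ 0.141805 and Q = 463/2715 ≈ 0.170534.
Under the Kimura two-parameter model, d = −½ ln(1 − 2P − Q) − ¼ ln(1 − 2Q).
1 − 2P − Q = 0.545856, giving −½ ln(0.545856) = 0.302700.
1 − 2Q = 0.658932, giving −¼ ln(0.658932) = 0.104284.
d = 0.302700 + 0.104284 = 0.406984.
Under a molecular clock d = 2μt, so t = d/(2μ) = 0.406984 / (2 × 4.2 × 10^-9) = 48.45 million years.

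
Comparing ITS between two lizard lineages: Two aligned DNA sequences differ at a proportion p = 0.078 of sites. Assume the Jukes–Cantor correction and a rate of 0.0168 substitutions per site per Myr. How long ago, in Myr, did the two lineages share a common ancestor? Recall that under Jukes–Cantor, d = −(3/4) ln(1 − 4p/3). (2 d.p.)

2.45

d = −(3/4) ln(1 − 4p/3) = −0.75 ln(1 − 0.104) = −0.75 ln(0.896)
  = −0.75 × (-0.109815) = 0.082361 substitutions/site.
Under a molecular clock d = 2μt, so t = d/(2μ) = 0.082361 / (2 × 0.0168) = 2.45 Myr.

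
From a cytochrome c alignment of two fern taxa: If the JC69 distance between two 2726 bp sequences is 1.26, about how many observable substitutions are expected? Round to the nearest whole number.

Invert JC69: p = (3/4)(1 − e^(−4d/3)) = 0.75 × (1 − e^(-1.68)) = 0.75 × (1 − 0.186374) = 0.610220.
Expected differing sites = pL ≈ 0.610220 × 2726 = 1663.45972 ≈ 1663.

1663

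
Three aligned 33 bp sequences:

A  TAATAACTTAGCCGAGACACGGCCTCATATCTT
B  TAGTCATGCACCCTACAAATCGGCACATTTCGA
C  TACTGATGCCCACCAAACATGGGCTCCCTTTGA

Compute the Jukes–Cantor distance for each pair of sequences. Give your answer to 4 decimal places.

A–B: 16/33 sites differ → p ≈ 0.484848, d = −0.75 ln(1 − 0.646464) = 0.779827 ≈ 0.7798.
A–C: 18/33 sites differ → p ≈ 0.545455, d = −0.75 ln(1 − 0.727273) = 0.974463 ≈ 0.9745.
B–C: 12/33 sites differ → p ≈ 0.363636, d = −0.75 ln(1 − 0.484848) = 0.497470 ≈ 0.4975.

d(A,B) = 0.7798, d(A,C) = 0.9745, d(B,C) = 0.4975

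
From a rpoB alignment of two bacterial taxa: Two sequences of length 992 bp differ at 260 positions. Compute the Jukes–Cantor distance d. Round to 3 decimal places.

0.322

p = 260/992 ≈ 0.262097.
d = −(3/4) ln(1 − 4p/3) = −0.75 ln(1 − 0.349463) = −0.75 ln(0.650537)
  = −0.75 × (-0.429957) = 0.322468 substitutions/site.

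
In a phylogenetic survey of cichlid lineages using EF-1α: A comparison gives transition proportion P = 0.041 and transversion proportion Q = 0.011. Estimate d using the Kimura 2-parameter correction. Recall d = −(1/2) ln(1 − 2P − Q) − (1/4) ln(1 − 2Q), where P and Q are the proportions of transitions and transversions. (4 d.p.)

Under the Kimura two-parameter model, d = −½ ln(1 − 2P − Q) − ¼ ln(1 − 2Q).
1 − 2P − Q = 0.907, giving −½ ln(0.907) = 0.048806.
1 − 2Q = 0.978, giving −¼ ln(0.978) = 0.005561.
d = 0.048806 + 0.005561 = 0.054367.

0.0544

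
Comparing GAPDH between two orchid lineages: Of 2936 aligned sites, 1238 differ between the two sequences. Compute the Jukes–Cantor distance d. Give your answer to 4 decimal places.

p = 1238/2936 ≈ 0.421662.
d = −(3/4) ln(1 − 4p/3) = −0.75 ln(1 − 0.562216) = −0.75 ln(0.437784)
  = −0.75 × (-0.826030) = 0.619523 substitutions/site.

0.6195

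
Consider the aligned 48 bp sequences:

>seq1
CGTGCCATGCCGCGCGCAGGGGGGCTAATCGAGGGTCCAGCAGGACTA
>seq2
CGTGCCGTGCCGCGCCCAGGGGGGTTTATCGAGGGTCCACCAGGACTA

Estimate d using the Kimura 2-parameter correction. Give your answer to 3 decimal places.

0.112

Of 48 sites, 2 differences are transitions and 3 are transversions, so P = 2/48 ≈ 0.041667 and Q = 3/48 = 0.0625.
Under the Kimura two-parameter model, d = −½ ln(1 − 2P − Q) − ¼ ln(1 − 2Q).
1 − 2P − Q = 0.854166, giving −½ ln(0.854166) = 0.078815.
1 − 2Q = 0.875, giving −¼ ln(0.875) = 0.033383.
d = 0.078815 + 0.033383 = 0.112198.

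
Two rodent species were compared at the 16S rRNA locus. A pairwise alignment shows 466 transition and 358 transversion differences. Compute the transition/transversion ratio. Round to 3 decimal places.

R = 466/358 = 1.301675… ≈ 1.302 (to 3 d.p.).

1.302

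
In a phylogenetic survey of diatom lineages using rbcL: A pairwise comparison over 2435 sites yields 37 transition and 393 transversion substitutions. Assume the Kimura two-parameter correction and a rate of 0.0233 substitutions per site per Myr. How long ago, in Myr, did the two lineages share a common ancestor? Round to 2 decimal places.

4.38

P = 37/2435 ≈ 0.015195 and Q = 393/2435 ≈ 0.161396.
Under the Kimura two-parameter model, d = −½ ln(1 − 2P − Q) − ¼ ln(1 − 2Q).
1 − 2P − Q = 0.808214, giving −½ ln(0.808214) = 0.106464.
1 − 2Q = 0.677208, giving −¼ ln(0.677208) = 0.097444.
d = 0.106464 + 0.097444 = 0.203908.
Under a molecular clock d = 2μt, so t = d/(2μ) = 0.203908 / (2 × 0.0233) = 4.38 Myr.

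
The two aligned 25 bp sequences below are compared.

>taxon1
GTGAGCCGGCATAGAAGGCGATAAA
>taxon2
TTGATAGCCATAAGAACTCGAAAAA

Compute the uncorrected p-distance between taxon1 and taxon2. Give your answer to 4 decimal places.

The sequences differ at 12 of 25 positions.
p = 12/25 = 0.4800.

0.4800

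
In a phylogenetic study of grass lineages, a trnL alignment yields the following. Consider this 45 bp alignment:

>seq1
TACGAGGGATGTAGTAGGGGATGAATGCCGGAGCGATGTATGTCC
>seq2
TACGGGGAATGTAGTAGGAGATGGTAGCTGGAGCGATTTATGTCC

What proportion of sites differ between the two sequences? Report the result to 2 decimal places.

The sequences differ at 8 of 45 positions (sites 5, 8, 19, 24, 25, 26, 29, 38).
p = 8/45 = 0.177777… ≈ 0.18 (to 2 d.p.).

0.18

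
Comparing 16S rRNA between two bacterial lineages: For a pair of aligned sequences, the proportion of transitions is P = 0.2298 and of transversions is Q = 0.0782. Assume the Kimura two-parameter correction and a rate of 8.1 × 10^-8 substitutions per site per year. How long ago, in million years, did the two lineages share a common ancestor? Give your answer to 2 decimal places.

2.64

Under the Kimura two-parameter model, d = −½ ln(1 − 2P − Q) − ¼ ln(1 − 2Q).
1 − 2P − Q = 0.4622, giving −½ ln(0.4622) = 0.385879.
1 − 2Q = 0.8436, giving −¼ ln(0.8436) = 0.042519.
d = 0.385879 + 0.042519 = 0.428398.
Under a molecular clock d = 2μt, so t = d/(2μ) = 0.428398 / (2 × 8.1 × 10^-8) = 2.64 million years.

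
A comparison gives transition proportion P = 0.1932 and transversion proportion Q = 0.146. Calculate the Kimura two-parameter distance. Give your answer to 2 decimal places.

Under the Kimura two-parameter model, d = −½ ln(1 − 2P − Q) − ¼ ln(1 − 2Q).
1 − 2P − Q = 0.4676, giving −½ ln(0.4676) = 0.380071.
1 − 2Q = 0.708, giving −¼ ln(0.708) = 0.086328.
d = 0.380071 + 0.086328 = 0.466399.

0.47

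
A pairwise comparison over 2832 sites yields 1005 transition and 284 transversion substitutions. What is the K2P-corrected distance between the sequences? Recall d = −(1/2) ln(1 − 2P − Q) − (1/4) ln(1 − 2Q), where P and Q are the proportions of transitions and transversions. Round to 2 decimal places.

0.89

P = 1005/2832 ≈ 0.354873 and Q = 284/2832 ≈ 0.100282.
Under the Kimura two-parameter model, d = −½ ln(1 − 2P − Q) − ¼ ln(1 − 2Q).
1 − 2P − Q = 0.189972, giving −½ ln(0.189972) = 0.830439.
1 − 2Q = 0.799436, giving −¼ ln(0.799436) = 0.055962.
d = 0.830439 + 0.055962 = 0.886401.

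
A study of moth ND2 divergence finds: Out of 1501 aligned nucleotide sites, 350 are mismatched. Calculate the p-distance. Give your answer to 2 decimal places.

p = 350/1501 = 0.233177… ≈ 0.23 (to 2 d.p.).

0.23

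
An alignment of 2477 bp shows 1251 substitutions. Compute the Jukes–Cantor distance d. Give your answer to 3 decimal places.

p = 1251/2477 ≈ 0.505046.
d = −(3/4) ln(1 − 4p/3) = −0.75 ln(1 − 0.673395) = −0.75 ln(0.326605)
  = −0.75 × (-1.119004) = 0.839253 substitutions/site.

0.839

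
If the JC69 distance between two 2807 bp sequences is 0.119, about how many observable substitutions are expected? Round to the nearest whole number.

309

Invert JC69: p = (3/4)(1 − e^(−4d/3)) = 0.75 × (1 − e^(-0.158667)) = 0.75 × (1 − 0.853280) = 0.110040.
Expected differing sites = pL ≈ 0.110040 × 2807 = 308.88228 ≈ 309.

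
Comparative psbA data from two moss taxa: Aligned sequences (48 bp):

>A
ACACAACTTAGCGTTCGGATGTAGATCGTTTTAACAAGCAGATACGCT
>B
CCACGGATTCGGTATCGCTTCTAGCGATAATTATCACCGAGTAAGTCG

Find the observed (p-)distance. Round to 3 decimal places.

0.542

The sequences differ at 26 of 48 positions.
p = 26/48 = 0.541666… ≈ 0.542 (to 3 d.p.).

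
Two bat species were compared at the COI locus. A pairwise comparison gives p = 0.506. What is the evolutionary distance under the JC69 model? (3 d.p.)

0.842

d = −(3/4) ln(1 − 4p/3) = −0.75 ln(1 − 0.674667) = −0.75 ln(0.325333)
  = −0.75 × (-1.122906) = 0.842180 substitutions/site.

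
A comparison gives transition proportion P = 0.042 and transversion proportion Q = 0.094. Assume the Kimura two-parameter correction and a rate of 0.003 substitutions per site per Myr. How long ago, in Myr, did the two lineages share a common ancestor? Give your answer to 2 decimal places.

25.01

Under the Kimura two-parameter model, d = −½ ln(1 − 2P − Q) − ¼ ln(1 − 2Q).
1 − 2P − Q = 0.822, giving −½ ln(0.822) = 0.098007.
1 − 2Q = 0.812, giving −¼ ln(0.812) = 0.052064.
d = 0.098007 + 0.052064 = 0.150071.
Under a molecular clock d = 2μt, so t = d/(2μ) = 0.150071 / (2 × 0.003) = 25.01 Myr.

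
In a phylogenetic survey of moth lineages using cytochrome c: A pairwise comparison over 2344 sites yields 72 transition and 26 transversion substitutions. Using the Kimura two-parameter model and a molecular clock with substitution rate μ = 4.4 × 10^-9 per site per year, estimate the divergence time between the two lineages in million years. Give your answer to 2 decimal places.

4.92

P = 72/2344 ≈ 0.030717 and Q = 26/2344 ≈ 0.011092.
Under the Kimura two-parameter model, d = −½ ln(1 − 2P − Q) − ¼ ln(1 − 2Q).
1 − 2P − Q = 0.927474, giving −½ ln(0.927474) = 0.037645.
1 − 2Q = 0.977816, giving −¼ ln(0.977816) = 0.005608.
d = 0.037645 + 0.005608 = 0.043253.
Under a molecular clock d = 2μt, so t = d/(2μ) = 0.043253 / (2 × 4.4 × 10^-9) = 4.92 million years.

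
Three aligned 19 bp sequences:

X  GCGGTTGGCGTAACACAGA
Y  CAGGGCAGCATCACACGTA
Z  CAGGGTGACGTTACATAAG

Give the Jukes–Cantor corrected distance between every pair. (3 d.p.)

d(X,Y) = 0.749, d(X,Z) = 0.618, d(Y,Z) = 0.749

X–Y: 9/19 sites differ → p ≈ 0.473684, d = −0.75 ln(1 − 0.631579) = 0.748897 ≈ 0.749.
X–Z: 8/19 sites differ → p ≈ 0.421053, d = −0.75 ln(1 − 0.561404) = 0.618132 ≈ 0.618.
Y–Z: 9/19 sites differ → p ≈ 0.473684, d = −0.75 ln(1 − 0.631579) = 0.748897 ≈ 0.749.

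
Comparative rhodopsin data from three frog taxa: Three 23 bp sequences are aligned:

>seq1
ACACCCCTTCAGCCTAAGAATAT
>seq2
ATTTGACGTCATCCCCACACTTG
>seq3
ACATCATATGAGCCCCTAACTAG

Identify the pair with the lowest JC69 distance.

seq1–seq2: 13/23 differ, p = 0.565, d = 1.051.
seq1–seq3: 11/23 differ, p = 0.478, d = 0.761.
seq2–seq3: 10/23 differ, p = 0.435, d = 0.650.
The smallest distance is between seq2 and seq3.

seq2 and seq3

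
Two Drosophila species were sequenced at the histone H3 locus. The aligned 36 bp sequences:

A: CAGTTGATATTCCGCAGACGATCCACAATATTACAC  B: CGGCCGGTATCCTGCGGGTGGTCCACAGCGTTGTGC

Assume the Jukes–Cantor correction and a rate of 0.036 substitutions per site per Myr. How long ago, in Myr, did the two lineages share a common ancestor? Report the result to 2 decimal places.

9.35

The sequences differ at 16 of 36 sites, so p = 16/36 ≈ 0.444444.
d = −(3/4) ln(1 − 4p/3) = −0.75 ln(1 − 0.592592) = −0.75 ln(0.407408)
  = −0.75 × (-0.897940) = 0.673455 substitutions/site.
Under a molecular clock d = 2μt, so t = d/(2μ) = 0.673455 / (2 × 0.036) = 9.35 Myr.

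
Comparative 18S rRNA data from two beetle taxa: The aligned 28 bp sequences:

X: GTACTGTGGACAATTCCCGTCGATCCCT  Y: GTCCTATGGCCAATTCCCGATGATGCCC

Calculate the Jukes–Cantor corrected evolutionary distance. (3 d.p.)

The sequences differ at 7 of 28 sites (3, 6, 10, 20, 21, 25, 28), so p = 7/28 = 0.25.
d = −(3/4) ln(1 − 4p/3) = −0.75 ln(1 − 0.333333) = −0.75 ln(0.666667)
  = −0.75 × (-0.405465) = 0.304099 substitutions/site.

0.304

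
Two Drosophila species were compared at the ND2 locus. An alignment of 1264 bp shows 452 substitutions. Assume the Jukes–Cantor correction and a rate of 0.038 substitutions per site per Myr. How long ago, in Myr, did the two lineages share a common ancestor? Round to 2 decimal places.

6.39

p = 452/1264 ≈ 0.357595.
d = −(3/4) ln(1 − 4p/3) = −0.75 ln(1 − 0.476793) = −0.75 ln(0.523207)
  = −0.75 × (-0.647778) = 0.485834 substitutions/site.
Under a molecular clock d = 2μt, so t = d/(2μ) = 0.485834 / (2 × 0.038) = 6.39 Myr.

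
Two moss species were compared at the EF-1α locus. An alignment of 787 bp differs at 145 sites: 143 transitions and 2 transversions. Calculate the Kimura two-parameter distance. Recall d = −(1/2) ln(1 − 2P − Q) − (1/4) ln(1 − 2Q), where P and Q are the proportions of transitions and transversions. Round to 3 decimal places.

P = 143/787 ≈ 0.181703 and Q = 2/787 ≈ 0.002541.
Under the Kimura two-parameter model, d = −½ ln(1 − 2P − Q) − ¼ ln(1 − 2Q).
1 − 2P − Q = 0.634053, giving −½ ln(0.634053) = 0.227811.
1 − 2Q = 0.994918, giving −¼ ln(0.994918) = 0.001274.
d = 0.227811 + 0.001274 = 0.229085.

0.229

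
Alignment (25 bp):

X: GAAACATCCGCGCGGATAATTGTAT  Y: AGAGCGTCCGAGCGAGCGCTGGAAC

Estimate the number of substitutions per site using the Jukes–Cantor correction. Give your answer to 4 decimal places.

0.8865

The sequences differ at 13 of 25 sites, so p = 13/25 = 0.52.
d = −(3/4) ln(1 − 4p/3) = −0.75 ln(1 − 0.693333) = −0.75 ln(0.306667)
  = −0.75 × (-1.181993) = 0.886495 substitutions/site.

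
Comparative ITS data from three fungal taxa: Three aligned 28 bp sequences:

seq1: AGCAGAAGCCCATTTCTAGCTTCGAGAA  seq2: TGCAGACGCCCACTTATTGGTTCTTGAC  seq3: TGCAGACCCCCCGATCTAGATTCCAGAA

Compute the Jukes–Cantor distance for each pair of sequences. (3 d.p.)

seq1–seq2: 9/28 sites differ → p ≈ 0.321429, d = −0.75 ln(1 − 0.428572) = 0.419713 ≈ 0.420.
seq1–seq3: 8/28 sites differ → p ≈ 0.285714, d = −0.75 ln(1 − 0.380952) = 0.359679 ≈ 0.360.
seq2–seq3: 10/28 sites differ → p ≈ 0.357143, d = −0.75 ln(1 − 0.476191) = 0.484971 ≈ 0.485.

d(seq1,seq2) = 0.420, d(seq1,seq3) = 0.360, d(seq2,seq3) = 0.485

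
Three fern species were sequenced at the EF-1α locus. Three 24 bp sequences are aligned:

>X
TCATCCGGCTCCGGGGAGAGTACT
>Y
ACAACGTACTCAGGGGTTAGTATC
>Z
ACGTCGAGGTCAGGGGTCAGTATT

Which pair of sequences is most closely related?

Y and Z

X–Y: 10/24 differ, p = 0.417, d = 0.608.
X–Z: 9/24 differ, p = 0.375, d = 0.520.
Y–Z: 7/24 differ, p = 0.292, d = 0.369.
The smallest distance is between Y and Z.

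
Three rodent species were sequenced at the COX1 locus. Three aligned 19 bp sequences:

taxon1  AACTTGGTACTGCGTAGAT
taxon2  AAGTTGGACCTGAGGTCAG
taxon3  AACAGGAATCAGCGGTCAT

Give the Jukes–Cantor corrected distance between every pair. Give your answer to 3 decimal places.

d(taxon1,taxon2) = 0.618, d(taxon1,taxon3) = 0.749, d(taxon2,taxon3) = 0.618

taxon1–taxon2: 8/19 sites differ → p ≈ 0.421053, d = −0.75 ln(1 − 0.561404) = 0.618132 ≈ 0.618.
taxon1–taxon3: 9/19 sites differ → p ≈ 0.473684, d = −0.75 ln(1 − 0.631579) = 0.748897 ≈ 0.749.
taxon2–taxon3: 8/19 sites differ → p ≈ 0.421053, d = −0.75 ln(1 − 0.561404) = 0.618132 ≈ 0.618.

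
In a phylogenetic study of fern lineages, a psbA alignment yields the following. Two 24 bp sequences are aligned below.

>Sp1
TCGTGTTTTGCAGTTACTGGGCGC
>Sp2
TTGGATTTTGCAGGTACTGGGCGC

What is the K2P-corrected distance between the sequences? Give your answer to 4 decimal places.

Of 24 sites, 2 differences are transitions and 2 are transversions, so P = 2/24 ≈ 0.083333 and Q = 2/24 ≈ 0.083333.
Under the Kimura two-parameter model, d = −½ ln(1 − 2P − Q) − ¼ ln(1 − 2Q).
1 − 2P − Q = 0.750001, giving −½ ln(0.750001) = 0.143840.
1 − 2Q = 0.833334, giving −¼ ln(0.833334) = 0.045580.
d = 0.143840 + 0.045580 = 0.189420.

0.1894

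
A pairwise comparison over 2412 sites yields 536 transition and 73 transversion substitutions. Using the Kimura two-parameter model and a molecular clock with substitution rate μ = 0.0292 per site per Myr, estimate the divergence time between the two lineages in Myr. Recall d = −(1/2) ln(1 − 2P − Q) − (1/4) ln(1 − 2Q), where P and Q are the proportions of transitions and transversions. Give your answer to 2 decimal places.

5.78

P = 536/2412 ≈ 0.222222 and Q = 73/2412 ≈ 0.030265.
Under the Kimura two-parameter model, d = −½ ln(1 − 2P − Q) − ¼ ln(1 − 2Q).
1 − 2P − Q = 0.525291, giving −½ ln(0.525291) = 0.321901.
1 − 2Q = 0.93947, giving −¼ ln(0.93947) = 0.015610.
d = 0.321901 + 0.015610 = 0.337511.
Under a molecular clock d = 2μt, so t = d/(2μ) = 0.337511 / (2 × 0.0292) = 5.78 Myr.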